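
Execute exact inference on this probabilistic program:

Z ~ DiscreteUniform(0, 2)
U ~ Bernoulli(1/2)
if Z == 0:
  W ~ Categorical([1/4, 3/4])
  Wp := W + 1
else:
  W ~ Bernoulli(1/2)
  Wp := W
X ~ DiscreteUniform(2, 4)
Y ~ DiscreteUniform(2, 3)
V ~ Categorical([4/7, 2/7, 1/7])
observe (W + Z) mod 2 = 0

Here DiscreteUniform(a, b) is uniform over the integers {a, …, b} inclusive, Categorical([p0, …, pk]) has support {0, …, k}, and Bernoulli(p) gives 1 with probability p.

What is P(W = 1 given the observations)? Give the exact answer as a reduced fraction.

P(W = 1 | obs) = 2/5

Enumerate traces; 108 have nonzero weight after conditioning:
  (Z=0, U=0, W=0, X=2, Y=2, V=0) weight 1/252
  (Z=0, U=0, W=0, X=2, Y=2, V=1) weight 1/504
  (Z=0, U=0, W=0, X=2, Y=2, V=2) weight 1/1008
  (Z=0, U=0, W=0, X=2, Y=3, V=0) weight 1/252
  (Z=0, U=0, W=0, X=2, Y=3, V=1) weight 1/504
  (Z=0, U=0, W=0, X=2, Y=3, V=2) weight 1/1008
  (Z=0, U=0, W=0, X=3, Y=2, V=0) weight 1/252
  (Z=0, U=0, W=0, X=3, Y=2, V=1) weight 1/504
  (Z=1, U=0, W=1, X=2, Y=2, V=0) weight 1/126
  … 99 more
Group by W:
  weight(W=0) = 1/4
  weight(W=1) = 1/6
Total weight = 1/4 + 1/6 = 5/12
P(W=0 | obs) = 1/4 / 5/12 = 3/5
P(W=1 | obs) = 1/6 / 5/12 = 2/5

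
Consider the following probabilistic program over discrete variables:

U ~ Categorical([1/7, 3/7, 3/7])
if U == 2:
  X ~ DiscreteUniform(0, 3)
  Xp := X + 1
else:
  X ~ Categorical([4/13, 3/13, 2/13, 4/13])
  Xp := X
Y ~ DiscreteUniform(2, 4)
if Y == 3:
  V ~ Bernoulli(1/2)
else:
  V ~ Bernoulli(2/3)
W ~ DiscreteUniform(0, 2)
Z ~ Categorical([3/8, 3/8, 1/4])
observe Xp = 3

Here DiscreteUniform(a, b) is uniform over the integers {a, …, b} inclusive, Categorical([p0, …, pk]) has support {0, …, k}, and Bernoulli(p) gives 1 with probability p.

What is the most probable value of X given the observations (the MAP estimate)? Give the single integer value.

Enumerate traces; 162 have nonzero weight after conditioning:
  (U=0, X=3, Y=2, V=0, W=0, Z=0) weight 1/1638
  (U=0, X=3, Y=2, V=0, W=0, Z=1) weight 1/1638
  (U=0, X=3, Y=2, V=0, W=0, Z=2) weight 1/2457
  (U=0, X=3, Y=2, V=0, W=1, Z=0) weight 1/1638
  (U=0, X=3, Y=2, V=0, W=1, Z=1) weight 1/1638
  (U=0, X=3, Y=2, V=0, W=1, Z=2) weight 1/2457
  (U=0, X=3, Y=2, V=0, W=2, Z=0) weight 1/1638
  (U=0, X=3, Y=2, V=0, W=2, Z=1) weight 1/1638
  (U=2, X=2, Y=2, V=0, W=0, Z=0) weight 1/672
  … 153 more
Group by X:
  weight(X=2) = 3/28
  weight(X=3) = 16/91
Total weight = 3/28 + 16/91 = 103/364
P(X=2 | obs) = 3/28 / 103/364 = 39/103
P(X=3 | obs) = 16/91 / 103/364 = 64/103
argmax = 3

argmax_v P(X = v | obs) = 3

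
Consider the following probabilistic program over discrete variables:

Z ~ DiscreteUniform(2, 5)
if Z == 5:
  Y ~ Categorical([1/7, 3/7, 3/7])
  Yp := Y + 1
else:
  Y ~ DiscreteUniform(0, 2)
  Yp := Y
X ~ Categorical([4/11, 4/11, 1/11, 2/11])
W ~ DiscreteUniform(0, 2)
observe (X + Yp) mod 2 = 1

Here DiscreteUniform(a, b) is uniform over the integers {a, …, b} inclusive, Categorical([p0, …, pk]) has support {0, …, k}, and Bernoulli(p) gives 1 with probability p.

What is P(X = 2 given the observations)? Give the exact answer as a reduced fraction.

Enumerate traces; 72 have nonzero weight after conditioning:
  (Z=2, Y=0, X=1, W=0) weight 1/99
  (Z=2, Y=0, X=1, W=1) weight 1/99
  (Z=2, Y=0, X=1, W=2) weight 1/99
  (Z=2, Y=0, X=3, W=0) weight 1/198
  (Z=2, Y=0, X=3, W=1) weight 1/198
  (Z=2, Y=0, X=3, W=2) weight 1/198
  (Z=2, Y=1, X=0, W=0) weight 1/99
  (Z=2, Y=1, X=0, W=1) weight 1/99
  (Z=2, Y=1, X=2, W=0) weight 1/396
  … 63 more
Group by X:
  weight(X=0) = 1/7
  weight(X=1) = 17/77
  weight(X=2) = 1/28
  weight(X=3) = 17/154
Total weight = 1/7 + 17/77 + 1/28 + 17/154 = 157/308
P(X=0 | obs) = 1/7 / 157/308 = 44/157
P(X=1 | obs) = 17/77 / 157/308 = 68/157
P(X=2 | obs) = 1/28 / 157/308 = 11/157
P(X=3 | obs) = 17/154 / 157/308 = 34/157

P(X = 2 | obs) = 11/157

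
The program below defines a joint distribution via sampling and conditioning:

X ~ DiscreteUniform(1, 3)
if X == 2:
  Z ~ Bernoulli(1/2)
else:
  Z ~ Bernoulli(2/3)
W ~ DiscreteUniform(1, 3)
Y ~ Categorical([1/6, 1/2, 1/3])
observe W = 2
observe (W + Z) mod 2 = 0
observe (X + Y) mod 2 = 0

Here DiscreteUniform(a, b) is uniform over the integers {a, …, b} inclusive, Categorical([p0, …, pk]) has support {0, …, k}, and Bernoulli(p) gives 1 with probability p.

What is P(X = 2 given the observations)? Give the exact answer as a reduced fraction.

P(X = 2 | obs) = 3/7

Enumerate traces; 4 have nonzero weight after conditioning:
  (X=1, Z=0, W=2, Y=1) weight 1/54
  (X=2, Z=0, W=2, Y=0) weight 1/108
  (X=2, Z=0, W=2, Y=2) weight 1/54
  (X=3, Z=0, W=2, Y=1) weight 1/54
Group by X:
  weight(X=1) = 1/54
  weight(X=2) = 1/36
  weight(X=3) = 1/54
Total weight = 1/54 + 1/36 + 1/54 = 7/108
P(X=1 | obs) = 1/54 / 7/108 = 2/7
P(X=2 | obs) = 1/36 / 7/108 = 3/7
P(X=3 | obs) = 1/54 / 7/108 = 2/7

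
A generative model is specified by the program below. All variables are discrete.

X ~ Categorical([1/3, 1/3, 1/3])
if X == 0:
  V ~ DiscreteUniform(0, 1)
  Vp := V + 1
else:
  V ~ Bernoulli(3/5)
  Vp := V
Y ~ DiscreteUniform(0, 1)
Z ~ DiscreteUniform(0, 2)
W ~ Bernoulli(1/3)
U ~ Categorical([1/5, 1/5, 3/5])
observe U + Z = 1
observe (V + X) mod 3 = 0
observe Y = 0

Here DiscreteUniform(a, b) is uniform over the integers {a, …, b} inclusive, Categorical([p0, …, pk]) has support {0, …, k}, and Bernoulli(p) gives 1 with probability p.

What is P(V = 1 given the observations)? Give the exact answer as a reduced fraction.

P(V = 1 | obs) = 6/11

Enumerate traces; 8 have nonzero weight after conditioning:
  (X=0, V=0, Y=0, Z=0, W=0, U=1) weight 1/270
  (X=0, V=0, Y=0, Z=0, W=1, U=1) weight 1/540
  (X=0, V=0, Y=0, Z=1, W=0, U=0) weight 1/270
  (X=0, V=0, Y=0, Z=1, W=1, U=0) weight 1/540
  (X=2, V=1, Y=0, Z=0, W=0, U=1) weight 1/225
  (X=2, V=1, Y=0, Z=0, W=1, U=1) weight 1/450
  (X=2, V=1, Y=0, Z=1, W=0, U=0) weight 1/225
  (X=2, V=1, Y=0, Z=1, W=1, U=0) weight 1/450
Group by V:
  weight(V=0) = 1/90
  weight(V=1) = 1/75
Total weight = 1/90 + 1/75 = 11/450
P(V=0 | obs) = 1/90 / 11/450 = 5/11
P(V=1 | obs) = 1/75 / 11/450 = 6/11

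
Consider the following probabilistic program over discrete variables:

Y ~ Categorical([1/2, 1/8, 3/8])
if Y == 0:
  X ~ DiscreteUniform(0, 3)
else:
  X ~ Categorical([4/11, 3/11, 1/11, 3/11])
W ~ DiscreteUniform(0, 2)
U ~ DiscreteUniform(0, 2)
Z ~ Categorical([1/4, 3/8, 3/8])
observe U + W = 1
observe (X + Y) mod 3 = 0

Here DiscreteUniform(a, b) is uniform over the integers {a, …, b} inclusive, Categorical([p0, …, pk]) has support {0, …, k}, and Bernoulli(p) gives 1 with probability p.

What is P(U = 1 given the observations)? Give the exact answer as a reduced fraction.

P(U = 1 | obs) = 1/2

Enumerate traces; 24 have nonzero weight after conditioning:
  (Y=0, X=0, W=0, U=1, Z=0) weight 1/288
  (Y=0, X=0, W=0, U=1, Z=1) weight 1/192
  (Y=0, X=0, W=0, U=1, Z=2) weight 1/192
  (Y=0, X=0, W=1, U=0, Z=0) weight 1/288
  (Y=0, X=0, W=1, U=0, Z=1) weight 1/192
  (Y=0, X=0, W=1, U=0, Z=2) weight 1/192
  (Y=0, X=3, W=0, U=1, Z=0) weight 1/288
  (Y=0, X=3, W=0, U=1, Z=1) weight 1/192
  … 16 more
Group by U:
  weight(U=0) = 4/99
  weight(U=1) = 4/99
Total weight = 4/99 + 4/99 = 8/99
P(U=0 | obs) = 4/99 / 8/99 = 1/2
P(U=1 | obs) = 4/99 / 8/99 = 1/2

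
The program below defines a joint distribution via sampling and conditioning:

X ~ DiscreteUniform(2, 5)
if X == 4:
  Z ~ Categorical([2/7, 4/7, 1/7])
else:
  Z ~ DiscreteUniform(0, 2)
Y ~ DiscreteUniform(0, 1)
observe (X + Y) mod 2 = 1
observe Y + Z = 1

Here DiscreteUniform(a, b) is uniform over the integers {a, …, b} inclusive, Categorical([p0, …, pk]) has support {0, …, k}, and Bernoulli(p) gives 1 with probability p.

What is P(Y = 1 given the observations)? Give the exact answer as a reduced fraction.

P(Y = 1 | obs) = 13/27

Enumerate traces; 4 have nonzero weight after conditioning:
  (X=2, Z=0, Y=1) weight 1/24
  (X=3, Z=1, Y=0) weight 1/24
  (X=4, Z=0, Y=1) weight 1/28
  (X=5, Z=1, Y=0) weight 1/24
Group by Y:
  weight(Y=0) = 1/12
  weight(Y=1) = 13/168
Total weight = 1/12 + 13/168 = 9/56
P(Y=0 | obs) = 1/12 / 9/56 = 14/27
P(Y=1 | obs) = 13/168 / 9/56 = 13/27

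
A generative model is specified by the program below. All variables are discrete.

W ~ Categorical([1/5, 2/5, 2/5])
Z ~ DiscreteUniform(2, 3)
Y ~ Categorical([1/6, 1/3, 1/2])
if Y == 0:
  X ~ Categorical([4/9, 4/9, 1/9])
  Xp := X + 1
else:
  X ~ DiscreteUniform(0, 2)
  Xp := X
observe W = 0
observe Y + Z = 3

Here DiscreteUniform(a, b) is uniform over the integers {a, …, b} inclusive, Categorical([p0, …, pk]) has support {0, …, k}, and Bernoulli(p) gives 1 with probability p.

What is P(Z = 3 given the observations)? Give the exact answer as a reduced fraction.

Enumerate traces; 6 have nonzero weight after conditioning:
  (W=0, Z=2, Y=1, X=0) weight 1/90
  (W=0, Z=2, Y=1, X=1) weight 1/90
  (W=0, Z=2, Y=1, X=2) weight 1/90
  (W=0, Z=3, Y=0, X=0) weight 1/135
  (W=0, Z=3, Y=0, X=1) weight 1/135
  (W=0, Z=3, Y=0, X=2) weight 1/540
Group by Z:
  weight(Z=2) = 1/30
  weight(Z=3) = 1/60
Total weight = 1/30 + 1/60 = 1/20
P(Z=2 | obs) = 1/30 / 1/20 = 2/3
P(Z=3 | obs) = 1/60 / 1/20 = 1/3

P(Z = 3 | obs) = 1/3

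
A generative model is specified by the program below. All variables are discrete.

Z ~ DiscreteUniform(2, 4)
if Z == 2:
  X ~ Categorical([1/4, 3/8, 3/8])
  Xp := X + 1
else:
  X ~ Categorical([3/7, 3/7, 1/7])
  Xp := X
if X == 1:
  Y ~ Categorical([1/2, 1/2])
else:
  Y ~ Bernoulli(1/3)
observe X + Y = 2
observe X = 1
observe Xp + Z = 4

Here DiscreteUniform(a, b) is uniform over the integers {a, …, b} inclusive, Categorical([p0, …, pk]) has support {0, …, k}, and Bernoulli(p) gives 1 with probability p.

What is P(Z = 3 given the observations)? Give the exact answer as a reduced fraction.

Enumerate traces; 2 have nonzero weight after conditioning:
  (Z=2, X=1, Y=1) weight 1/16
  (Z=3, X=1, Y=1) weight 1/14
Group by Z:
  weight(Z=2) = 1/16
  weight(Z=3) = 1/14
Total weight = 1/16 + 1/14 = 15/112
P(Z=2 | obs) = 1/16 / 15/112 = 7/15
P(Z=3 | obs) = 1/14 / 15/112 = 8/15

P(Z = 3 | obs) = 8/15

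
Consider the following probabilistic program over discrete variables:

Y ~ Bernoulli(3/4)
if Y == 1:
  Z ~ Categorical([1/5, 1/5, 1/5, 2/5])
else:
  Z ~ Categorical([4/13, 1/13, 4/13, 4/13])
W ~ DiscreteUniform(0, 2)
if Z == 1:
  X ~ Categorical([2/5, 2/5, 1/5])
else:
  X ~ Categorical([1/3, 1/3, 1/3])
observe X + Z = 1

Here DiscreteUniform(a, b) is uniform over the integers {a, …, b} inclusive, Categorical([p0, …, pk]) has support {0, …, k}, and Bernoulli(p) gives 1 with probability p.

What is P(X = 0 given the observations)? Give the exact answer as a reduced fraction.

Enumerate traces; 12 have nonzero weight after conditioning:
  (Y=0, Z=0, W=0, X=1) weight 1/117
  (Y=0, Z=0, W=1, X=1) weight 1/117
  (Y=0, Z=0, W=2, X=1) weight 1/117
  (Y=0, Z=1, W=0, X=0) weight 1/390
  (Y=0, Z=1, W=1, X=0) weight 1/390
  (Y=0, Z=1, W=2, X=0) weight 1/390
  (Y=1, Z=0, W=0, X=1) weight 1/60
  (Y=1, Z=0, W=1, X=1) weight 1/60
  … 4 more
Group by X:
  weight(X=0) = 22/325
  weight(X=1) = 59/780
Total weight = 22/325 + 59/780 = 43/300
P(X=0 | obs) = 22/325 / 43/300 = 264/559
P(X=1 | obs) = 59/780 / 43/300 = 295/559

P(X = 0 | obs) = 264/559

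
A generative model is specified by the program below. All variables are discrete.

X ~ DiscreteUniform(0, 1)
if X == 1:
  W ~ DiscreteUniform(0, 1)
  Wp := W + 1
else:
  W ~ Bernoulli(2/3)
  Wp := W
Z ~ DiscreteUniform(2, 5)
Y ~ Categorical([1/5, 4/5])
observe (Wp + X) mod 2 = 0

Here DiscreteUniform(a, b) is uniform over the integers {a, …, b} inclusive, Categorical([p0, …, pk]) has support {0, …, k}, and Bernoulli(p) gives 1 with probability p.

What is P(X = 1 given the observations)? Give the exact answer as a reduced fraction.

Enumerate traces; 16 have nonzero weight after conditioning:
  (X=0, W=0, Z=2, Y=0) weight 1/120
  (X=0, W=0, Z=2, Y=1) weight 1/30
  (X=0, W=0, Z=3, Y=0) weight 1/120
  (X=0, W=0, Z=3, Y=1) weight 1/30
  (X=0, W=0, Z=4, Y=0) weight 1/120
  (X=0, W=0, Z=4, Y=1) weight 1/30
  (X=0, W=0, Z=5, Y=0) weight 1/120
  (X=0, W=0, Z=5, Y=1) weight 1/30
  (X=1, W=0, Z=2, Y=0) weight 1/80
  … 7 more
Group by X:
  weight(X=0) = 1/6
  weight(X=1) = 1/4
Total weight = 1/6 + 1/4 = 5/12
P(X=0 | obs) = 1/6 / 5/12 = 2/5
P(X=1 | obs) = 1/4 / 5/12 = 3/5

P(X = 1 | obs) = 3/5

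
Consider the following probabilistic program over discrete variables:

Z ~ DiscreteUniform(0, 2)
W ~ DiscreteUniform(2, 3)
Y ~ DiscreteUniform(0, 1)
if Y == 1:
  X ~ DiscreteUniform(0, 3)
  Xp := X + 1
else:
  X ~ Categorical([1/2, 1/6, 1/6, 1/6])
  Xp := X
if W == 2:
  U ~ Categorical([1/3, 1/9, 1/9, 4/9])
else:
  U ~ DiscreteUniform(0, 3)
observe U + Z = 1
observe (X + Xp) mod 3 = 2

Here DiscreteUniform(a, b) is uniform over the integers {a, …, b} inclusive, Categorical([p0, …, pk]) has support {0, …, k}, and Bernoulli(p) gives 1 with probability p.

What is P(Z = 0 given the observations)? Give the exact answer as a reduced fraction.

P(Z = 0 | obs) = 13/34

Enumerate traces; 8 have nonzero weight after conditioning:
  (Z=0, W=2, Y=0, X=1, U=1) weight 1/648
  (Z=0, W=2, Y=1, X=2, U=1) weight 1/432
  (Z=0, W=3, Y=0, X=1, U=1) weight 1/288
  (Z=0, W=3, Y=1, X=2, U=1) weight 1/192
  (Z=1, W=2, Y=0, X=1, U=0) weight 1/216
  (Z=1, W=2, Y=1, X=2, U=0) weight 1/144
  (Z=1, W=3, Y=0, X=1, U=0) weight 1/288
  (Z=1, W=3, Y=1, X=2, U=0) weight 1/192
Group by Z:
  weight(Z=0) = 65/5184
  weight(Z=1) = 35/1728
Total weight = 65/5184 + 35/1728 = 85/2592
P(Z=0 | obs) = 65/5184 / 85/2592 = 13/34
P(Z=1 | obs) = 35/1728 / 85/2592 = 21/34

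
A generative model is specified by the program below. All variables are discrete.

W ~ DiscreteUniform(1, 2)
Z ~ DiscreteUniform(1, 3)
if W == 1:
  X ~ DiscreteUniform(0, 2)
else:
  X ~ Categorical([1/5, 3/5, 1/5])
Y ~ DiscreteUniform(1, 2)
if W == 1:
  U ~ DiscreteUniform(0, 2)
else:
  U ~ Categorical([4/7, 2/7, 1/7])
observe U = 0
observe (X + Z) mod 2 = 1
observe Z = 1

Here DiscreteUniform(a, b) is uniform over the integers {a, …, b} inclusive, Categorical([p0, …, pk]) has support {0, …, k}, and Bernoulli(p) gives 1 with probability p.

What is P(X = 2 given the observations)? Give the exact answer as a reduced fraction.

Enumerate traces; 8 have nonzero weight after conditioning:
  (W=1, Z=1, X=0, Y=1, U=0) weight 1/108
  (W=1, Z=1, X=0, Y=2, U=0) weight 1/108
  (W=1, Z=1, X=2, Y=1, U=0) weight 1/108
  (W=1, Z=1, X=2, Y=2, U=0) weight 1/108
  (W=2, Z=1, X=0, Y=1, U=0) weight 1/105
  (W=2, Z=1, X=0, Y=2, U=0) weight 1/105
  (W=2, Z=1, X=2, Y=1, U=0) weight 1/105
  (W=2, Z=1, X=2, Y=2, U=0) weight 1/105
Group by X:
  weight(X=0) = 71/1890
  weight(X=2) = 71/1890
Total weight = 71/1890 + 71/1890 = 71/945
P(X=0 | obs) = 71/1890 / 71/945 = 1/2
P(X=2 | obs) = 71/1890 / 71/945 = 1/2

P(X = 2 | obs) = 1/2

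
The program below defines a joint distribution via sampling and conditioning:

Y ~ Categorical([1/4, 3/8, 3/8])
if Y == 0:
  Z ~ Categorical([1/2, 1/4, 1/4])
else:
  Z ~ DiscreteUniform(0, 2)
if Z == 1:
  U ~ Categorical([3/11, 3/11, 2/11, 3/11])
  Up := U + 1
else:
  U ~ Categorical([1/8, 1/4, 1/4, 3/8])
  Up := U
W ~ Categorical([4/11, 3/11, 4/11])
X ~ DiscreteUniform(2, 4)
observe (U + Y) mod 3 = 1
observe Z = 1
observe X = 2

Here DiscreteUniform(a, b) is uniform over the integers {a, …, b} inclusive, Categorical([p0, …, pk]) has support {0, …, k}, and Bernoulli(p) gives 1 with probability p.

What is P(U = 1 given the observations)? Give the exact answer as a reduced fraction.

Enumerate traces; 12 have nonzero weight after conditioning:
  (Y=0, Z=1, U=1, W=0, X=2) weight 1/484
  (Y=0, Z=1, U=1, W=1, X=2) weight 3/1936
  (Y=0, Z=1, U=1, W=2, X=2) weight 1/484
  (Y=1, Z=1, U=0, W=0, X=2) weight 1/242
  (Y=1, Z=1, U=0, W=1, X=2) weight 3/968
  (Y=1, Z=1, U=0, W=2, X=2) weight 1/242
  (Y=1, Z=1, U=3, W=0, X=2) weight 1/242
  (Y=1, Z=1, U=3, W=1, X=2) weight 3/968
  (Y=2, Z=1, U=2, W=0, X=2) weight 1/363
  … 3 more
Group by U:
  weight(U=0) = 1/88
  weight(U=1) = 1/176
  weight(U=2) = 1/132
  weight(U=3) = 1/88
Total weight = 1/88 + 1/176 + 1/132 + 1/88 = 19/528
P(U=0 | obs) = 1/88 / 19/528 = 6/19
P(U=1 | obs) = 1/176 / 19/528 = 3/19
P(U=2 | obs) = 1/132 / 19/528 = 4/19
P(U=3 | obs) = 1/88 / 19/528 = 6/19

P(U = 1 | obs) = 3/19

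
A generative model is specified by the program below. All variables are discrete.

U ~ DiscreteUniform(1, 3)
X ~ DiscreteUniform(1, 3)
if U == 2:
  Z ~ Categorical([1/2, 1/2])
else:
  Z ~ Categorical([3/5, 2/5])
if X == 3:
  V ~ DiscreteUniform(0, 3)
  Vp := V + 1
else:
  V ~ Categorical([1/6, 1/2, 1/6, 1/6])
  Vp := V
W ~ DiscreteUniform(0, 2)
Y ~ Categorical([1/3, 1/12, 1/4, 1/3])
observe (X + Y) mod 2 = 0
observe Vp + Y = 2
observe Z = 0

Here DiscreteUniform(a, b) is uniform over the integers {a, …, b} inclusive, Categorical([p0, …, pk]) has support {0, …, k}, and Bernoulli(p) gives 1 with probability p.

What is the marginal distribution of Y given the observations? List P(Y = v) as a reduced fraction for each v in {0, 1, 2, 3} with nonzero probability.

Enumerate traces; 36 have nonzero weight after conditioning:
  (U=1, X=1, Z=0, V=1, W=0, Y=1) weight 1/1080
  (U=1, X=1, Z=0, V=1, W=1, Y=1) weight 1/1080
  (U=1, X=1, Z=0, V=1, W=2, Y=1) weight 1/1080
  (U=1, X=2, Z=0, V=0, W=0, Y=2) weight 1/1080
  (U=1, X=2, Z=0, V=0, W=1, Y=2) weight 1/1080
  (U=1, X=2, Z=0, V=0, W=2, Y=2) weight 1/1080
  (U=1, X=2, Z=0, V=2, W=0, Y=0) weight 1/810
  (U=1, X=2, Z=0, V=2, W=1, Y=0) weight 1/810
  … 28 more
Group by Y:
  weight(Y=0) = 17/1620
  weight(Y=1) = 17/1440
  weight(Y=2) = 17/2160
Total weight = 17/1620 + 17/1440 + 17/2160 = 391/12960
P(Y=0 | obs) = 17/1620 / 391/12960 = 8/23
P(Y=1 | obs) = 17/1440 / 391/12960 = 9/23
P(Y=2 | obs) = 17/2160 / 391/12960 = 6/23

P(Y=0) = 8/23, P(Y=1) = 9/23, P(Y=2) = 6/23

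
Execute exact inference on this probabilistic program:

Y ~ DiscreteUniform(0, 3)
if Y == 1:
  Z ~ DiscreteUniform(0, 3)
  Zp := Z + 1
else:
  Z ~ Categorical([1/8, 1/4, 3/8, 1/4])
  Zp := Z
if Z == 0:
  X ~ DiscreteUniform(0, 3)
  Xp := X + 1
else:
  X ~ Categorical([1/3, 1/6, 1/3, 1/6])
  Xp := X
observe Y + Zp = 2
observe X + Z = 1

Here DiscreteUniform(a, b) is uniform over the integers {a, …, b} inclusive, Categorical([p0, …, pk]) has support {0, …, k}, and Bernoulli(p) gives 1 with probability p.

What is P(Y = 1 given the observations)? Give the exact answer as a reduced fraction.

P(Y = 1 | obs) = 2/3

Enumerate traces; 2 have nonzero weight after conditioning:
  (Y=1, Z=0, X=1) weight 1/64
  (Y=2, Z=0, X=1) weight 1/128
Group by Y:
  weight(Y=1) = 1/64
  weight(Y=2) = 1/128
Total weight = 1/64 + 1/128 = 3/128
P(Y=1 | obs) = 1/64 / 3/128 = 2/3
P(Y=2 | obs) = 1/128 / 3/128 = 1/3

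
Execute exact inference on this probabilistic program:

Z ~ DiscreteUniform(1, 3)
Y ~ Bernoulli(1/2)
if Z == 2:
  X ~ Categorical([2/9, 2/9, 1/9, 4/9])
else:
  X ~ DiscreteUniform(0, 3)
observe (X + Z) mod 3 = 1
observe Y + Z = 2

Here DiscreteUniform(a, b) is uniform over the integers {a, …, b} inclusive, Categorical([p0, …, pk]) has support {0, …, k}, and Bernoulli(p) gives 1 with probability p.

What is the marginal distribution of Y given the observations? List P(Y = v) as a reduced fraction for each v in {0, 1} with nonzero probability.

P(Y=0) = 2/11, P(Y=1) = 9/11

Enumerate traces; 3 have nonzero weight after conditioning:
  (Z=1, Y=1, X=0) weight 1/24
  (Z=1, Y=1, X=3) weight 1/24
  (Z=2, Y=0, X=2) weight 1/54
Group by Y:
  weight(Y=0) = 1/54
  weight(Y=1) = 1/12
Total weight = 1/54 + 1/12 = 11/108
P(Y=0 | obs) = 1/54 / 11/108 = 2/11
P(Y=1 | obs) = 1/12 / 11/108 = 9/11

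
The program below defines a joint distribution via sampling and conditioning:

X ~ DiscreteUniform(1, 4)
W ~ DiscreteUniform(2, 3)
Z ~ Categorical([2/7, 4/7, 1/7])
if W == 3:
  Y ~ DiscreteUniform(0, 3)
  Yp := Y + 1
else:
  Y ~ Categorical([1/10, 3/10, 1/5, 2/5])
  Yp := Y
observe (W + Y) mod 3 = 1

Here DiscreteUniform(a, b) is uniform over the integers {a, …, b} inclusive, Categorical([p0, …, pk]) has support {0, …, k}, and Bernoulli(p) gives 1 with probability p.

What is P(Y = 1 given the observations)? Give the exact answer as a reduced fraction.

P(Y = 1 | obs) = 5/9

Enumerate traces; 24 have nonzero weight after conditioning:
  (X=1, W=2, Z=0, Y=2) weight 1/140
  (X=1, W=2, Z=1, Y=2) weight 1/70
  (X=1, W=2, Z=2, Y=2) weight 1/280
  (X=1, W=3, Z=0, Y=1) weight 1/112
  (X=1, W=3, Z=1, Y=1) weight 1/56
  (X=1, W=3, Z=2, Y=1) weight 1/224
  (X=2, W=2, Z=0, Y=2) weight 1/140
  (X=2, W=2, Z=1, Y=2) weight 1/70
  … 16 more
Group by Y:
  weight(Y=1) = 1/8
  weight(Y=2) = 1/10
Total weight = 1/8 + 1/10 = 9/40
P(Y=1 | obs) = 1/8 / 9/40 = 5/9
P(Y=2 | obs) = 1/10 / 9/40 = 4/9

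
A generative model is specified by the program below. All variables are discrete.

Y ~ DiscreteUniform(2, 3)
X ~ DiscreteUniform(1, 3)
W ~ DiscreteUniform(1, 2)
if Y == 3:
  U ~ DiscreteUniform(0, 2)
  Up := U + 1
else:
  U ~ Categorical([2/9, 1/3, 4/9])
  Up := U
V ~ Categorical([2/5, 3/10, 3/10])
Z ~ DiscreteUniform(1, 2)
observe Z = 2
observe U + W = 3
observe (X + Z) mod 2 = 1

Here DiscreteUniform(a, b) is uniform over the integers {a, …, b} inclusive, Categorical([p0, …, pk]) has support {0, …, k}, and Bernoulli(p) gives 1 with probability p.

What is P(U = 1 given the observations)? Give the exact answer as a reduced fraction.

Enumerate traces; 24 have nonzero weight after conditioning:
  (Y=2, X=1, W=1, U=2, V=0, Z=2) weight 1/135
  (Y=2, X=1, W=1, U=2, V=1, Z=2) weight 1/180
  (Y=2, X=1, W=1, U=2, V=2, Z=2) weight 1/180
  (Y=2, X=1, W=2, U=1, V=0, Z=2) weight 1/180
  (Y=2, X=1, W=2, U=1, V=1, Z=2) weight 1/240
  (Y=2, X=1, W=2, U=1, V=2, Z=2) weight 1/240
  (Y=2, X=3, W=1, U=2, V=0, Z=2) weight 1/135
  (Y=2, X=3, W=1, U=2, V=1, Z=2) weight 1/180
  … 16 more
Group by U:
  weight(U=1) = 1/18
  weight(U=2) = 7/108
Total weight = 1/18 + 7/108 = 13/108
P(U=1 | obs) = 1/18 / 13/108 = 6/13
P(U=2 | obs) = 7/108 / 13/108 = 7/13

P(U = 1 | obs) = 6/13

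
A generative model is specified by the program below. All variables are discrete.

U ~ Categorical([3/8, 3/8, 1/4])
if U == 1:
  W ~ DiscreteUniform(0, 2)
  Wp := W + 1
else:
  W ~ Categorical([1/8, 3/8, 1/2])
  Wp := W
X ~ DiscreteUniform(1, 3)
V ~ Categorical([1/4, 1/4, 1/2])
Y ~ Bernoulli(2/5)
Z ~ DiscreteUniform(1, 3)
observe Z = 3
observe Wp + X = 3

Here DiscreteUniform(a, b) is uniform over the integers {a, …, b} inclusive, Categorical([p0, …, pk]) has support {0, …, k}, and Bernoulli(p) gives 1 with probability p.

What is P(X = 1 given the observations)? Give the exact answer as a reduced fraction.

Enumerate traces; 48 have nonzero weight after conditioning:
  (U=0, W=0, X=3, V=0, Y=0, Z=3) weight 1/1280
  (U=0, W=0, X=3, V=0, Y=1, Z=3) weight 1/1920
  (U=0, W=0, X=3, V=1, Y=0, Z=3) weight 1/1280
  (U=0, W=0, X=3, V=1, Y=1, Z=3) weight 1/1920
  (U=0, W=0, X=3, V=2, Y=0, Z=3) weight 1/640
  (U=0, W=0, X=3, V=2, Y=1, Z=3) weight 1/960
  (U=0, W=1, X=2, V=0, Y=0, Z=3) weight 3/1280
  (U=0, W=1, X=2, V=0, Y=1, Z=3) weight 1/640
  (U=0, W=2, X=1, V=0, Y=0, Z=3) weight 1/320
  … 39 more
Group by X:
  weight(X=1) = 7/144
  weight(X=2) = 23/576
  weight(X=3) = 5/576
Total weight = 7/144 + 23/576 + 5/576 = 7/72
P(X=1 | obs) = 7/144 / 7/72 = 1/2
P(X=2 | obs) = 23/576 / 7/72 = 23/56
P(X=3 | obs) = 5/576 / 7/72 = 5/56

P(X = 1 | obs) = 1/2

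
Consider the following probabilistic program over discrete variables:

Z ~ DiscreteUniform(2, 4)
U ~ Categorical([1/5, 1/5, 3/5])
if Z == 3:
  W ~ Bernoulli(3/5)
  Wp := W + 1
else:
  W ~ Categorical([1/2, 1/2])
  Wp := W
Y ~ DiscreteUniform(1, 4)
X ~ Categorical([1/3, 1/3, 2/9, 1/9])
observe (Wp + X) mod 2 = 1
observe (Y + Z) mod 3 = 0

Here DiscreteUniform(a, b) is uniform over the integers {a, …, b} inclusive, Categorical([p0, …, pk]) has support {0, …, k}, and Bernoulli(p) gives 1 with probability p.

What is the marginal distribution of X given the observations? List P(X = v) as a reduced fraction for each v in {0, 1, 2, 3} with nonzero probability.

P(X=0) = 57/179, P(X=1) = 63/179, P(X=2) = 38/179, P(X=3) = 21/179

Enumerate traces; 48 have nonzero weight after conditioning:
  (Z=2, U=0, W=0, Y=1, X=1) weight 1/360
  (Z=2, U=0, W=0, Y=1, X=3) weight 1/1080
  (Z=2, U=0, W=0, Y=4, X=1) weight 1/360
  (Z=2, U=0, W=0, Y=4, X=3) weight 1/1080
  (Z=2, U=0, W=1, Y=1, X=0) weight 1/360
  (Z=2, U=0, W=1, Y=1, X=2) weight 1/540
  (Z=2, U=0, W=1, Y=4, X=0) weight 1/360
  (Z=2, U=0, W=1, Y=4, X=2) weight 1/540
  … 40 more
Group by X:
  weight(X=0) = 19/360
  weight(X=1) = 7/120
  weight(X=2) = 19/540
  weight(X=3) = 7/360
Total weight = 19/360 + 7/120 + 19/540 + 7/360 = 179/1080
P(X=0 | obs) = 19/360 / 179/1080 = 57/179
P(X=1 | obs) = 7/120 / 179/1080 = 63/179
P(X=2 | obs) = 19/540 / 179/1080 = 38/179
P(X=3 | obs) = 7/360 / 179/1080 = 21/179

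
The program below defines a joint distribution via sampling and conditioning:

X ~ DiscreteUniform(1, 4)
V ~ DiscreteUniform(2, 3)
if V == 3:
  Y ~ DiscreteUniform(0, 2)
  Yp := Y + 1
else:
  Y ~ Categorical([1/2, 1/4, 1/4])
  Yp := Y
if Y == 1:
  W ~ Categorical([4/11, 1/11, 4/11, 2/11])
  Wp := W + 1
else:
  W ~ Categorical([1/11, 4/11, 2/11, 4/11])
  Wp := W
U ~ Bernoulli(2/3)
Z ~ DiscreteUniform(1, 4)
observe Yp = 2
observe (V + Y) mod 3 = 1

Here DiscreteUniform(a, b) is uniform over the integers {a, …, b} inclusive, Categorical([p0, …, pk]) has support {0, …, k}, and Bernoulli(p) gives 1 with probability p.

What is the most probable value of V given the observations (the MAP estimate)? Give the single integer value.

argmax_v P(V = v | obs) = 3

Enumerate traces; 256 have nonzero weight after conditioning:
  (X=1, V=2, Y=2, W=0, U=0, Z=1) weight 1/4224
  (X=1, V=2, Y=2, W=0, U=0, Z=2) weight 1/4224
  (X=1, V=2, Y=2, W=0, U=0, Z=3) weight 1/4224
  (X=1, V=2, Y=2, W=0, U=0, Z=4) weight 1/4224
  (X=1, V=2, Y=2, W=0, U=1, Z=1) weight 1/2112
  (X=1, V=2, Y=2, W=0, U=1, Z=2) weight 1/2112
  (X=1, V=2, Y=2, W=0, U=1, Z=3) weight 1/2112
  (X=1, V=2, Y=2, W=0, U=1, Z=4) weight 1/2112
  (X=1, V=3, Y=1, W=0, U=0, Z=1) weight 1/792
  … 247 more
Group by V:
  weight(V=2) = 1/8
  weight(V=3) = 1/6
Total weight = 1/8 + 1/6 = 7/24
P(V=2 | obs) = 1/8 / 7/24 = 3/7
P(V=3 | obs) = 1/6 / 7/24 = 4/7
argmax = 3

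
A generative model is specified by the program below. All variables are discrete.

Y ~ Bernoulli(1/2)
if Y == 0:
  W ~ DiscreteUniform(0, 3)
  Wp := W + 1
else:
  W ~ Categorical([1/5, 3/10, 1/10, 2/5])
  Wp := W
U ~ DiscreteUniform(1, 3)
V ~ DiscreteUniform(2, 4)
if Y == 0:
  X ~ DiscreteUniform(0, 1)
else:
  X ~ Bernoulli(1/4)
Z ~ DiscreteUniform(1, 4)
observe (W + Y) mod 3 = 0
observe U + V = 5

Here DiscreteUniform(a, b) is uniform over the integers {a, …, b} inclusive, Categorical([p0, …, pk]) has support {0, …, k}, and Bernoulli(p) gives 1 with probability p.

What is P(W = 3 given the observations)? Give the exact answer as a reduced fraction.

P(W = 3 | obs) = 5/12

Enumerate traces; 72 have nonzero weight after conditioning:
  (Y=0, W=0, U=1, V=4, X=0, Z=1) weight 1/576
  (Y=0, W=0, U=1, V=4, X=0, Z=2) weight 1/576
  (Y=0, W=0, U=1, V=4, X=0, Z=3) weight 1/576
  (Y=0, W=0, U=1, V=4, X=0, Z=4) weight 1/576
  (Y=0, W=0, U=1, V=4, X=1, Z=1) weight 1/576
  (Y=0, W=0, U=1, V=4, X=1, Z=2) weight 1/576
  (Y=0, W=0, U=1, V=4, X=1, Z=3) weight 1/576
  (Y=0, W=0, U=1, V=4, X=1, Z=4) weight 1/576
  (Y=0, W=3, U=1, V=4, X=0, Z=1) weight 1/576
  (Y=1, W=2, U=1, V=4, X=0, Z=1) weight 1/960
  … 62 more
Group by W:
  weight(W=0) = 1/24
  weight(W=2) = 1/60
  weight(W=3) = 1/24
Total weight = 1/24 + 1/60 + 1/24 = 1/10
P(W=0 | obs) = 1/24 / 1/10 = 5/12
P(W=2 | obs) = 1/60 / 1/10 = 1/6
P(W=3 | obs) = 1/24 / 1/10 = 5/12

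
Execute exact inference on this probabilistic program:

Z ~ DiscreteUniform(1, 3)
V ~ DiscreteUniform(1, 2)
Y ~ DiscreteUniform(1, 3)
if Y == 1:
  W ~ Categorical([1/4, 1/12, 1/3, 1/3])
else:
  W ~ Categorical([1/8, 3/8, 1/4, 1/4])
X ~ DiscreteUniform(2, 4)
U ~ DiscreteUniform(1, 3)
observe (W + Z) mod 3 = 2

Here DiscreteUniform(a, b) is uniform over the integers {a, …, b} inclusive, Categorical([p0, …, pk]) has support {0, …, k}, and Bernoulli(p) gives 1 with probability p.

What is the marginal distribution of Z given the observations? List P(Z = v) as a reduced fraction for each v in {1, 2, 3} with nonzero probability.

Enumerate traces; 216 have nonzero weight after conditioning:
  (Z=1, V=1, Y=1, W=1, X=2, U=1) weight 1/1944
  (Z=1, V=1, Y=1, W=1, X=2, U=2) weight 1/1944
  (Z=1, V=1, Y=1, W=1, X=2, U=3) weight 1/1944
  (Z=1, V=1, Y=1, W=1, X=3, U=1) weight 1/1944
  (Z=1, V=1, Y=1, W=1, X=3, U=2) weight 1/1944
  (Z=1, V=1, Y=1, W=1, X=3, U=3) weight 1/1944
  (Z=1, V=1, Y=1, W=1, X=4, U=1) weight 1/1944
  (Z=1, V=1, Y=1, W=1, X=4, U=2) weight 1/1944
  (Z=2, V=1, Y=1, W=0, X=2, U=1) weight 1/648
  (Z=3, V=1, Y=1, W=2, X=2, U=1) weight 1/486
  … 206 more
Group by Z:
  weight(Z=1) = 5/54
  weight(Z=2) = 4/27
  weight(Z=3) = 5/54
Total weight = 5/54 + 4/27 + 5/54 = 1/3
P(Z=1 | obs) = 5/54 / 1/3 = 5/18
P(Z=2 | obs) = 4/27 / 1/3 = 4/9
P(Z=3 | obs) = 5/54 / 1/3 = 5/18

P(Z=1) = 5/18, P(Z=2) = 4/9, P(Z=3) = 5/18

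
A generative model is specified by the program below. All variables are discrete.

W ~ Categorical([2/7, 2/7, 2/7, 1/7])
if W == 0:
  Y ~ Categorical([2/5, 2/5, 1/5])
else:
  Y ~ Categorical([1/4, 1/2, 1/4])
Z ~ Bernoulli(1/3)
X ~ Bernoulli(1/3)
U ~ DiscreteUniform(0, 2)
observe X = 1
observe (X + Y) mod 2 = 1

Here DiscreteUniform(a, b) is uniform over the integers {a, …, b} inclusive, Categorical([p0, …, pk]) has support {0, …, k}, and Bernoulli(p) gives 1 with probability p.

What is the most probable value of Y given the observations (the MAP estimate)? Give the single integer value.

Enumerate traces; 48 have nonzero weight after conditioning:
  (W=0, Y=0, Z=0, X=1, U=0) weight 8/945
  (W=0, Y=0, Z=0, X=1, U=1) weight 8/945
  (W=0, Y=0, Z=0, X=1, U=2) weight 8/945
  (W=0, Y=0, Z=1, X=1, U=0) weight 4/945
  (W=0, Y=0, Z=1, X=1, U=1) weight 4/945
  (W=0, Y=0, Z=1, X=1, U=2) weight 4/945
  (W=0, Y=2, Z=0, X=1, U=0) weight 4/945
  (W=0, Y=2, Z=0, X=1, U=1) weight 4/945
  … 40 more
Group by Y:
  weight(Y=0) = 41/420
  weight(Y=2) = 11/140
Total weight = 41/420 + 11/140 = 37/210
P(Y=0 | obs) = 41/420 / 37/210 = 41/74
P(Y=2 | obs) = 11/140 / 37/210 = 33/74
argmax = 0

argmax_v P(Y = v | obs) = 0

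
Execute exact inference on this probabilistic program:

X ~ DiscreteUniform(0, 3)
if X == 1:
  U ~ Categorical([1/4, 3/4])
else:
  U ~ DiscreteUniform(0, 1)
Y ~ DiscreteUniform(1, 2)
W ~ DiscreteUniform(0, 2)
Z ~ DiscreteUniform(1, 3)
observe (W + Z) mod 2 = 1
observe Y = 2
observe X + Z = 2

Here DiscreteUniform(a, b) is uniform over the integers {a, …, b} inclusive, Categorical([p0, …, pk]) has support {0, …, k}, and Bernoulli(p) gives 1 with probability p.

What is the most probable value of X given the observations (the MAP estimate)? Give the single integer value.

Enumerate traces; 6 have nonzero weight after conditioning:
  (X=0, U=0, Y=2, W=1, Z=2) weight 1/144
  (X=0, U=1, Y=2, W=1, Z=2) weight 1/144
  (X=1, U=0, Y=2, W=0, Z=1) weight 1/288
  (X=1, U=0, Y=2, W=2, Z=1) weight 1/288
  (X=1, U=1, Y=2, W=0, Z=1) weight 1/96
  (X=1, U=1, Y=2, W=2, Z=1) weight 1/96
Group by X:
  weight(X=0) = 1/72
  weight(X=1) = 1/36
Total weight = 1/72 + 1/36 = 1/24
P(X=0 | obs) = 1/72 / 1/24 = 1/3
P(X=1 | obs) = 1/36 / 1/24 = 2/3
argmax = 1

argmax_v P(X = v | obs) = 1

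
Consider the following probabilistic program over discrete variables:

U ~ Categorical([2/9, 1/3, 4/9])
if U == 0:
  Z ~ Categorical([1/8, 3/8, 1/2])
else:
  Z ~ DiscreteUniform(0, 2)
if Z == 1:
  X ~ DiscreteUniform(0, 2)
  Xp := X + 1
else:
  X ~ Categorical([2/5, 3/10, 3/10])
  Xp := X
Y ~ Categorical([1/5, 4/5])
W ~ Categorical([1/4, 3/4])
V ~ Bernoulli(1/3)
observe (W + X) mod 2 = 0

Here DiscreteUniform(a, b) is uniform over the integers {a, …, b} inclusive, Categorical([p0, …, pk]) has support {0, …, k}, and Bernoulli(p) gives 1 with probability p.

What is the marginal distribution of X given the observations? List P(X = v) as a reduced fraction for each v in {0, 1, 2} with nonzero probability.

P(X=0) = 611/2629, P(X=1) = 3027/5258, P(X=2) = 1009/5258

Enumerate traces; 108 have nonzero weight after conditioning:
  (U=0, Z=0, X=0, Y=0, W=0, V=0) weight 1/2700
  (U=0, Z=0, X=0, Y=0, W=0, V=1) weight 1/5400
  (U=0, Z=0, X=0, Y=1, W=0, V=0) weight 1/675
  (U=0, Z=0, X=0, Y=1, W=0, V=1) weight 1/1350
  (U=0, Z=0, X=1, Y=0, W=1, V=0) weight 1/1200
  (U=0, Z=0, X=1, Y=0, W=1, V=1) weight 1/2400
  (U=0, Z=0, X=1, Y=1, W=1, V=0) weight 1/300
  (U=0, Z=0, X=1, Y=1, W=1, V=1) weight 1/600
  (U=0, Z=0, X=2, Y=0, W=0, V=0) weight 1/3600
  … 99 more
Group by X:
  weight(X=0) = 611/6480
  weight(X=1) = 1009/4320
  weight(X=2) = 1009/12960
Total weight = 611/6480 + 1009/4320 + 1009/12960 = 2629/6480
P(X=0 | obs) = 611/6480 / 2629/6480 = 611/2629
P(X=1 | obs) = 1009/4320 / 2629/6480 = 3027/5258
P(X=2 | obs) = 1009/12960 / 2629/6480 = 1009/5258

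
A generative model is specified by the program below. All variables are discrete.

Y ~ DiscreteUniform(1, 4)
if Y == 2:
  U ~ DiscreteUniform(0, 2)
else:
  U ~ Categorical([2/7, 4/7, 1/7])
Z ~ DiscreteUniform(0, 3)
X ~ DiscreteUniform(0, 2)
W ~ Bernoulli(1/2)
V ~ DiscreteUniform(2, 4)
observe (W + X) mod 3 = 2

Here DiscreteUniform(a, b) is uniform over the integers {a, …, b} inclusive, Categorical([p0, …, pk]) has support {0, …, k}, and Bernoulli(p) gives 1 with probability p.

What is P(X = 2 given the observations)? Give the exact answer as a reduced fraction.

P(X = 2 | obs) = 1/2

Enumerate traces; 288 have nonzero weight after conditioning:
  (Y=1, U=0, Z=0, X=1, W=1, V=2) weight 1/1008
  (Y=1, U=0, Z=0, X=1, W=1, V=3) weight 1/1008
  (Y=1, U=0, Z=0, X=1, W=1, V=4) weight 1/1008
  (Y=1, U=0, Z=0, X=2, W=0, V=2) weight 1/1008
  (Y=1, U=0, Z=0, X=2, W=0, V=3) weight 1/1008
  (Y=1, U=0, Z=0, X=2, W=0, V=4) weight 1/1008
  (Y=1, U=0, Z=1, X=1, W=1, V=2) weight 1/1008
  (Y=1, U=0, Z=1, X=1, W=1, V=3) weight 1/1008
  … 280 more
Group by X:
  weight(X=1) = 1/6
  weight(X=2) = 1/6
Total weight = 1/6 + 1/6 = 1/3
P(X=1 | obs) = 1/6 / 1/3 = 1/2
P(X=2 | obs) = 1/6 / 1/3 = 1/2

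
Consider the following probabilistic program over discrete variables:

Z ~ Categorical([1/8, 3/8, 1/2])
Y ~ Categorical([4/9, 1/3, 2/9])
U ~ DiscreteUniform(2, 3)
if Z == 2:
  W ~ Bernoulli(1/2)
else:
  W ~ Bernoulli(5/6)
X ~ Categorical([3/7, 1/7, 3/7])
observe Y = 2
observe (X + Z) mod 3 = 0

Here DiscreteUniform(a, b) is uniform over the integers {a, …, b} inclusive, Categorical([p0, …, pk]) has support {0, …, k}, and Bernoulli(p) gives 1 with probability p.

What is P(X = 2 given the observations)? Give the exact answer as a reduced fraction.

P(X = 2 | obs) = 9/16

Enumerate traces; 12 have nonzero weight after conditioning:
  (Z=0, Y=2, U=2, W=0, X=0) weight 1/1008
  (Z=0, Y=2, U=2, W=1, X=0) weight 5/1008
  (Z=0, Y=2, U=3, W=0, X=0) weight 1/1008
  (Z=0, Y=2, U=3, W=1, X=0) weight 5/1008
  (Z=1, Y=2, U=2, W=0, X=2) weight 1/336
  (Z=1, Y=2, U=2, W=1, X=2) weight 5/336
  (Z=1, Y=2, U=3, W=0, X=2) weight 1/336
  (Z=1, Y=2, U=3, W=1, X=2) weight 5/336
  (Z=2, Y=2, U=2, W=0, X=1) weight 1/252
  … 3 more
Group by X:
  weight(X=0) = 1/84
  weight(X=1) = 1/63
  weight(X=2) = 1/28
Total weight = 1/84 + 1/63 + 1/28 = 4/63
P(X=0 | obs) = 1/84 / 4/63 = 3/16
P(X=1 | obs) = 1/63 / 4/63 = 1/4
P(X=2 | obs) = 1/28 / 4/63 = 9/16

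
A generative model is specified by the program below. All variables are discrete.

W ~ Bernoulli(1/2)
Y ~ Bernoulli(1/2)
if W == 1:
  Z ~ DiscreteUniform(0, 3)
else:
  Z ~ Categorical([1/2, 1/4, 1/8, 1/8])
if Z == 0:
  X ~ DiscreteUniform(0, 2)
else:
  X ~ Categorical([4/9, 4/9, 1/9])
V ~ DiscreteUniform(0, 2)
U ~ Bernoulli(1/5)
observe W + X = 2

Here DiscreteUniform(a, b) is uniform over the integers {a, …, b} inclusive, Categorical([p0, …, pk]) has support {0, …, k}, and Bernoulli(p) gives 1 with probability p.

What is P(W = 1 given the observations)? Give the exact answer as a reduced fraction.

P(W = 1 | obs) = 15/23

Enumerate traces; 96 have nonzero weight after conditioning:
  (W=0, Y=0, Z=0, X=2, V=0, U=0) weight 1/90
  (W=0, Y=0, Z=0, X=2, V=0, U=1) weight 1/360
  (W=0, Y=0, Z=0, X=2, V=1, U=0) weight 1/90
  (W=0, Y=0, Z=0, X=2, V=1, U=1) weight 1/360
  (W=0, Y=0, Z=0, X=2, V=2, U=0) weight 1/90
  (W=0, Y=0, Z=0, X=2, V=2, U=1) weight 1/360
  (W=0, Y=0, Z=1, X=2, V=0, U=0) weight 1/540
  (W=0, Y=0, Z=1, X=2, V=0, U=1) weight 1/2160
  (W=1, Y=0, Z=0, X=1, V=0, U=0) weight 1/180
  … 87 more
Group by W:
  weight(W=0) = 1/9
  weight(W=1) = 5/24
Total weight = 1/9 + 5/24 = 23/72
P(W=0 | obs) = 1/9 / 23/72 = 8/23
P(W=1 | obs) = 5/24 / 23/72 = 15/23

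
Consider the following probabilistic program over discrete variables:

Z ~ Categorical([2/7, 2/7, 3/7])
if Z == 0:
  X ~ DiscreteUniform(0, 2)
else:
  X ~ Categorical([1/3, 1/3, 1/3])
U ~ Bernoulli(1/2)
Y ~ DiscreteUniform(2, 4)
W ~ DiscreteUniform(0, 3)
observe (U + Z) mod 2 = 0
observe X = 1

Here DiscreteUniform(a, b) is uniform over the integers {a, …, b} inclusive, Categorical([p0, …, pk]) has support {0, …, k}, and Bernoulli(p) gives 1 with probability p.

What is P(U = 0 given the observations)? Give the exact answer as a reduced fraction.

P(U = 0 | obs) = 5/7

Enumerate traces; 36 have nonzero weight after conditioning:
  (Z=0, X=1, U=0, Y=2, W=0) weight 1/252
  (Z=0, X=1, U=0, Y=2, W=1) weight 1/252
  (Z=0, X=1, U=0, Y=2, W=2) weight 1/252
  (Z=0, X=1, U=0, Y=2, W=3) weight 1/252
  (Z=0, X=1, U=0, Y=3, W=0) weight 1/252
  (Z=0, X=1, U=0, Y=3, W=1) weight 1/252
  (Z=0, X=1, U=0, Y=3, W=2) weight 1/252
  (Z=0, X=1, U=0, Y=3, W=3) weight 1/252
  (Z=1, X=1, U=1, Y=2, W=0) weight 1/252
  … 27 more
Group by U:
  weight(U=0) = 5/42
  weight(U=1) = 1/21
Total weight = 5/42 + 1/21 = 1/6
P(U=0 | obs) = 5/42 / 1/6 = 5/7
P(U=1 | obs) = 1/21 / 1/6 = 2/7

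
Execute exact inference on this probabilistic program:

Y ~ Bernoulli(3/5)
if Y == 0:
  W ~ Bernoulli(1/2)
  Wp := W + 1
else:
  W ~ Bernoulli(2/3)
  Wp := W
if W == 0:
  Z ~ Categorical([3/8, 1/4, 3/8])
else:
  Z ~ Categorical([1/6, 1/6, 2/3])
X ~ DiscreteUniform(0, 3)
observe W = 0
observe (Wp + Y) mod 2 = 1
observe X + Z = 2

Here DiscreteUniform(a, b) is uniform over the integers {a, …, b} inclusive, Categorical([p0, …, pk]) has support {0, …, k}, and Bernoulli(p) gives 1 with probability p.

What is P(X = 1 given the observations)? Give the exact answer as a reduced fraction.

P(X = 1 | obs) = 1/4

Enumerate traces; 6 have nonzero weight after conditioning:
  (Y=0, W=0, Z=0, X=2) weight 3/160
  (Y=0, W=0, Z=1, X=1) weight 1/80
  (Y=0, W=0, Z=2, X=0) weight 3/160
  (Y=1, W=0, Z=0, X=2) weight 3/160
  (Y=1, W=0, Z=1, X=1) weight 1/80
  (Y=1, W=0, Z=2, X=0) weight 3/160
Group by X:
  weight(X=0) = 3/80
  weight(X=1) = 1/40
  weight(X=2) = 3/80
Total weight = 3/80 + 1/40 + 3/80 = 1/10
P(X=0 | obs) = 3/80 / 1/10 = 3/8
P(X=1 | obs) = 1/40 / 1/10 = 1/4
P(X=2 | obs) = 3/80 / 1/10 = 3/8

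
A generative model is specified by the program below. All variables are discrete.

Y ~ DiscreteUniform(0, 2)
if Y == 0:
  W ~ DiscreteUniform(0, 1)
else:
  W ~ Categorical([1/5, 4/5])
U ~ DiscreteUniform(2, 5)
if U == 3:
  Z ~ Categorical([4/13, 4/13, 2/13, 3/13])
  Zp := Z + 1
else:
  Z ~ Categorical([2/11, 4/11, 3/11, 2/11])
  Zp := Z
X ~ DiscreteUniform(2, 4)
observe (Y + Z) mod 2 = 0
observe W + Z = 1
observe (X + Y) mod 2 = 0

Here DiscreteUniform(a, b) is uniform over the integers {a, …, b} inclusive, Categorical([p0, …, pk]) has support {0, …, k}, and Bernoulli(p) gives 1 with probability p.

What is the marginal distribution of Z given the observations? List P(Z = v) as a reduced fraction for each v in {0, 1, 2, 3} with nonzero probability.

Enumerate traces; 20 have nonzero weight after conditioning:
  (Y=0, W=1, U=2, Z=0, X=2) weight 1/396
  (Y=0, W=1, U=2, Z=0, X=4) weight 1/396
  (Y=0, W=1, U=3, Z=0, X=2) weight 1/234
  (Y=0, W=1, U=3, Z=0, X=4) weight 1/234
  (Y=0, W=1, U=4, Z=0, X=2) weight 1/396
  (Y=0, W=1, U=4, Z=0, X=4) weight 1/396
  (Y=0, W=1, U=5, Z=0, X=2) weight 1/396
  (Y=0, W=1, U=5, Z=0, X=4) weight 1/396
  (Y=1, W=0, U=2, Z=1, X=3) weight 1/495
  … 11 more
Group by Z:
  weight(Z=0) = 61/990
  weight(Z=1) = 10/1287
Total weight = 61/990 + 10/1287 = 893/12870
P(Z=0 | obs) = 61/990 / 893/12870 = 793/893
P(Z=1 | obs) = 10/1287 / 893/12870 = 100/893

P(Z=0) = 793/893, P(Z=1) = 100/893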